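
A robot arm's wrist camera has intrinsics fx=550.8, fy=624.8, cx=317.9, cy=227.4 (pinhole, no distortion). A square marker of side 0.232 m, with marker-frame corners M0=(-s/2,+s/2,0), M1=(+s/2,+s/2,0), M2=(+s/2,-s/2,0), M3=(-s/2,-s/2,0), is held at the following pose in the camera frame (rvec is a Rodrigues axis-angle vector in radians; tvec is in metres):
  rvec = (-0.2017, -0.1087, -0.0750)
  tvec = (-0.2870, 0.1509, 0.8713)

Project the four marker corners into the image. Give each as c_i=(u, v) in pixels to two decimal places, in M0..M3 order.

c0=(59.32, 430.55) c1=(214.30, 413.60) c2=(207.49, 248.21) c3=(60.29, 259.27)

Intrinsics K: fx=550.8, fy=624.8, cx=317.9, cy=227.4
Marker side s = 0.232 m; corners in marker frame (Z=0):
  M0 = (-0.1160, +0.1160, 0)
  M1 = (+0.1160, +0.1160, 0)
  M2 = (+0.1160, -0.1160, 0)
  M3 = (-0.1160, -0.1160, 0)
rvec = (-0.2017, -0.1087, -0.0750), |rvec| = θ = 0.24109 rad = 13.813°
Rodrigues: sinθ=0.23876, 1−cosθ=0.02892; R = I + sinθ·[k]× + (1−cosθ)·[k]×²:
    [+0.99132 +0.08518 -0.10012]
    [-0.06337 +0.97696 +0.20381]
    [+0.11518 -0.19570 +0.97388]
t = (-0.2870, 0.1509, 0.8713) m
M0: Pc = R·M0+t = (-0.39211, +0.27158, +0.83524); u = 550.8·(-0.39211)/0.83524 + 317.9 = 59.3210, v = 624.8·(+0.27158)/0.83524 + 227.4 = 430.5535
M1: Pc = R·M1+t = (-0.16213, +0.25688, +0.86196); u = 550.8·(-0.16213)/0.86196 + 317.9 = 214.3006, v = 624.8·(+0.25688)/0.86196 + 227.4 = 413.5995
M2: Pc = R·M2+t = (-0.18189, +0.03022, +0.90736); u = 550.8·(-0.18189)/0.90736 + 317.9 = 207.4875, v = 624.8·(+0.03022)/0.90736 + 227.4 = 248.2108
M3: Pc = R·M3+t = (-0.41187, +0.04492, +0.88064); u = 550.8·(-0.41187)/0.88064 + 317.9 = 60.2912, v = 624.8·(+0.04492)/0.88064 + 227.4 = 259.2724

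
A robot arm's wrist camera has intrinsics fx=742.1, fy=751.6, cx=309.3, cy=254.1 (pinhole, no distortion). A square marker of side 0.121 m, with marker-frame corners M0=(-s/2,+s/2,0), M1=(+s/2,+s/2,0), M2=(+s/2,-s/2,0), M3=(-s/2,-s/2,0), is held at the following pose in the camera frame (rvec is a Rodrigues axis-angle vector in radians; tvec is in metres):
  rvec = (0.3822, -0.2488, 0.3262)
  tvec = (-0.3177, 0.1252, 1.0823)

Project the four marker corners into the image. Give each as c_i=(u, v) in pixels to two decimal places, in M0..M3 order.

c0=(39.02, 366.67) c1=(121.30, 384.43) c2=(144.06, 315.34) c3=(59.48, 294.55)

Intrinsics K: fx=742.1, fy=751.6, cx=309.3, cy=254.1
Marker side s = 0.121 m; corners in marker frame (Z=0):
  M0 = (-0.0605, +0.0605, 0)
  M1 = (+0.0605, +0.0605, 0)
  M2 = (+0.0605, -0.0605, 0)
  M3 = (-0.0605, -0.0605, 0)
rvec = (0.3822, -0.2488, 0.3262), |rvec| = θ = 0.56070 rad = 32.126°
Rodrigues: sinθ=0.53178, 1−cosθ=0.15312; R = I + sinθ·[k]× + (1−cosθ)·[k]×²:
    [+0.91803 -0.35569 -0.17525]
    [+0.26306 +0.87703 -0.40201]
    [+0.29669 +0.32296 +0.89871]
t = (-0.3177, 0.1252, 1.0823) m
M0: Pc = R·M0+t = (-0.39476, +0.16235, +1.08389); u = 742.1·(-0.39476)/1.08389 + 309.3 = 39.0222, v = 751.6·(+0.16235)/1.08389 + 254.1 = 366.6748
M1: Pc = R·M1+t = (-0.28368, +0.19418, +1.11979); u = 742.1·(-0.28368)/1.11979 + 309.3 = 121.3022, v = 751.6·(+0.19418)/1.11979 + 254.1 = 384.4303
M2: Pc = R·M2+t = (-0.24064, +0.08805, +1.08071); u = 742.1·(-0.24064)/1.08071 + 309.3 = 144.0577, v = 751.6·(+0.08805)/1.08071 + 254.1 = 315.3394
M3: Pc = R·M3+t = (-0.35172, +0.05622, +1.04481); u = 742.1·(-0.35172)/1.04481 + 309.3 = 59.4821, v = 751.6·(+0.05622)/1.04481 + 254.1 = 294.5458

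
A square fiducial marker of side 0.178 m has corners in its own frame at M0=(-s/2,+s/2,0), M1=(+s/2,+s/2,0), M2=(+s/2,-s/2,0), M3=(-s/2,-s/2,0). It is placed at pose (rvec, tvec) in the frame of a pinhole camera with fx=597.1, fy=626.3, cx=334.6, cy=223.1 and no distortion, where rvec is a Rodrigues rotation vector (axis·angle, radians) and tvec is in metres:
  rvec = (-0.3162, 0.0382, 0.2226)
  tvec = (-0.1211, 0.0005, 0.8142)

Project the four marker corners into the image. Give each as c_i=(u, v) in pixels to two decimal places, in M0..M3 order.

c0=(163.26, 273.72) c1=(293.16, 304.70) c2=(324.23, 175.73) c3=(202.17, 148.69)

Intrinsics K: fx=597.1, fy=626.3, cx=334.6, cy=223.1
Marker side s = 0.178 m; corners in marker frame (Z=0):
  M0 = (-0.0890, +0.0890, 0)
  M1 = (+0.0890, +0.0890, 0)
  M2 = (+0.0890, -0.0890, 0)
  M3 = (-0.0890, -0.0890, 0)
rvec = (-0.3162, 0.0382, 0.2226), |rvec| = θ = 0.38858 rad = 22.264°
Rodrigues: sinθ=0.37887, 1−cosθ=0.07455; R = I + sinθ·[k]× + (1−cosθ)·[k]×²:
    [+0.97481 -0.22300 +0.00249]
    [+0.21108 +0.92617 +0.31250]
    [-0.07200 -0.30410 +0.94991]
t = (-0.1211, 0.0005, 0.8142) m
M0: Pc = R·M0+t = (-0.22771, +0.06414, +0.79354); u = 597.1·(-0.22771)/0.79354 + 334.6 = 163.2631, v = 626.3·(+0.06414)/0.79354 + 223.1 = 273.7248
M1: Pc = R·M1+t = (-0.05419, +0.10171, +0.78073); u = 597.1·(-0.05419)/0.78073 + 334.6 = 293.1563, v = 626.3·(+0.10171)/0.78073 + 223.1 = 304.6958
M2: Pc = R·M2+t = (-0.01449, -0.06314, +0.83486); u = 597.1·(-0.01449)/0.83486 + 334.6 = 324.2336, v = 626.3·(-0.06314)/0.83486 + 223.1 = 175.7307
M3: Pc = R·M3+t = (-0.18801, -0.10071, +0.84767); u = 597.1·(-0.18801)/0.84767 + 334.6 = 202.1652, v = 626.3·(-0.10071)/0.84767 + 223.1 = 148.6872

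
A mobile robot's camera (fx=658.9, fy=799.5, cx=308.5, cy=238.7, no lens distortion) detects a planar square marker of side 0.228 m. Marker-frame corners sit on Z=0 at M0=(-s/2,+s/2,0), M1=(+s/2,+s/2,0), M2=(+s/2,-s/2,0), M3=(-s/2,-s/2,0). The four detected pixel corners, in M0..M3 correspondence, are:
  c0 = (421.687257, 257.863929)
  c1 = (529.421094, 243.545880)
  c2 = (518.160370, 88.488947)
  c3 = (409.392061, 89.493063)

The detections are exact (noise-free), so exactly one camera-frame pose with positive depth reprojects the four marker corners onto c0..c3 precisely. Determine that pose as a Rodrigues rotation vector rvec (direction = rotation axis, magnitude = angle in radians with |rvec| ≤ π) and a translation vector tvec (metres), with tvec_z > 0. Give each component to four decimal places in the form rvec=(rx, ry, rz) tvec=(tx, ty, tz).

Intrinsics K: fx=658.9, fy=799.5, cx=308.5, cy=238.7
Marker side s = 0.228 m; corners in marker frame (Z=0):
  M0 = (-0.1140, +0.1140, 0)
  M1 = (+0.1140, +0.1140, 0)
  M2 = (+0.1140, -0.1140, 0)
  M3 = (-0.1140, -0.1140, 0)
Detected image corners:
  c0 = (421.687257, 257.863929) px
  c1 = (529.421094, 243.545880) px
  c2 = (518.160370, 88.488947) px
  c3 = (409.392061, 89.493063) px
Planar DLT: solve 8×8 A·h = b for H (H[2,2]=1):
  H  [+644.43765 +52.79089 +471.89579]
  H  [+27.74271 +708.51275 +169.71429]
  H  [+0.36122 +0.00261 +1.00000]
B = K⁻¹H; ‖b₁‖=0.888927, ‖b₂‖=0.888927; λ = 2/(‖b₁‖+‖b₂‖) = 1.124952, sign → tz>0 ⇒ λ=+1.124952
r₁ = λ·B[:,0] = (+0.91000,-0.08229,+0.40636); r₂ = λ·B[:,1] = (+0.08876,+0.99605,+0.00294)
r₃ = r₁×r₂ = (-0.40499,+0.03339,+0.91371); SVD([r₁ r₂ r₃]) → R = UVᵀ:
  R  [+0.91000 +0.08876 -0.40499]
  R  [-0.08229 +0.99605 +0.03339]
  R  [+0.40636 +0.00294 +0.91371]
t = (+0.27897, -0.09707, +1.12495) m
tr R = 2.819761; θ = arccos((tr R − 1)/2) = 0.427800 rad = 24.511°
axis k = ((R−Rᵀ)₃₂, (R−Rᵀ)₁₃, (R−Rᵀ)₂₁) / (2 sinθ) = (-0.036704, -0.977834, -0.206139)
rvec = θ·k = (-0.015702, -0.418318, -0.088186)

rvec=(-0.0157, -0.4183, -0.0882) tvec=(0.2790, -0.0971, 1.1250)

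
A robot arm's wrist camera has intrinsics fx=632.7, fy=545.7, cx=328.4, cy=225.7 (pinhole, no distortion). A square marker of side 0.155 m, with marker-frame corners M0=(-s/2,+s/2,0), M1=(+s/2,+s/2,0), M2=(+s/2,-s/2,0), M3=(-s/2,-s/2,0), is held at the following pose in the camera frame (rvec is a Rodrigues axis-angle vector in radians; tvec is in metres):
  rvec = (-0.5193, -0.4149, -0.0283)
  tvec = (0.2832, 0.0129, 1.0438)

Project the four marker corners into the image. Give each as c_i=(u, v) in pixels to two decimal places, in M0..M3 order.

c0=(472.39, 267.21) c1=(550.62, 271.11) c2=(524.38, 201.88) c3=(450.13, 194.26)

Intrinsics K: fx=632.7, fy=545.7, cx=328.4, cy=225.7
Marker side s = 0.155 m; corners in marker frame (Z=0):
  M0 = (-0.0775, +0.0775, 0)
  M1 = (+0.0775, +0.0775, 0)
  M2 = (+0.0775, -0.0775, 0)
  M3 = (-0.0775, -0.0775, 0)
rvec = (-0.5193, -0.4149, -0.0283), |rvec| = θ = 0.66529 rad = 38.119°
Rodrigues: sinθ=0.61729, 1−cosθ=0.21326; R = I + sinθ·[k]× + (1−cosθ)·[k]×²:
    [+0.91667 +0.13007 -0.37788]
    [+0.07756 +0.86968 +0.48749]
    [+0.39204 -0.47617 +0.78712]
t = (0.2832, 0.0129, 1.0438) m
M0: Pc = R·M0+t = (+0.22224, +0.07429, +0.97651); u = 632.7·(+0.22224)/0.97651 + 328.4 = 472.3922, v = 545.7·(+0.07429)/0.97651 + 225.7 = 267.2149
M1: Pc = R·M1+t = (+0.36432, +0.08631, +1.03728); u = 632.7·(+0.36432)/1.03728 + 328.4 = 550.6224, v = 545.7·(+0.08631)/1.03728 + 225.7 = 271.1069
M2: Pc = R·M2+t = (+0.34416, -0.04849, +1.11109); u = 632.7·(+0.34416)/1.11109 + 328.4 = 524.3802, v = 545.7·(-0.04849)/1.11109 + 225.7 = 201.8848
M3: Pc = R·M3+t = (+0.20208, -0.06051, +1.05032); u = 632.7·(+0.20208)/1.05032 + 328.4 = 450.1290, v = 545.7·(-0.06051)/1.05032 + 225.7 = 194.2613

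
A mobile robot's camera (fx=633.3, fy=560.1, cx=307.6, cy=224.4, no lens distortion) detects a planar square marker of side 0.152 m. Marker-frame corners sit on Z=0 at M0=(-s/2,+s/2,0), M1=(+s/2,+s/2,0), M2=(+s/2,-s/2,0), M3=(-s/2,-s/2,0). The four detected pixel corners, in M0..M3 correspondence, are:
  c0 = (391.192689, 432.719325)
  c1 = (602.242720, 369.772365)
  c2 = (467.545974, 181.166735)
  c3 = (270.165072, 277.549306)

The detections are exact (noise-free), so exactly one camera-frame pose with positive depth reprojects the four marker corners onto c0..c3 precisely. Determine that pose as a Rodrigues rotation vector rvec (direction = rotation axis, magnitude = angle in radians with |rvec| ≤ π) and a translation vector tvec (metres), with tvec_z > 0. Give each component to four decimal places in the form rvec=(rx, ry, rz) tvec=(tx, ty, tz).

Intrinsics K: fx=633.3, fy=560.1, cx=307.6, cy=224.4
Marker side s = 0.152 m; corners in marker frame (Z=0):
  M0 = (-0.0760, +0.0760, 0)
  M1 = (+0.0760, +0.0760, 0)
  M2 = (+0.0760, -0.0760, 0)
  M3 = (-0.0760, -0.0760, 0)
Detected image corners:
  c0 = (391.192689, 432.719325) px
  c1 = (602.242720, 369.772365) px
  c2 = (467.545974, 181.166735) px
  c3 = (270.165072, 277.549306) px
Planar DLT: solve 8×8 A·h = b for H (H[2,2]=1):
  H  [+846.73460 +958.33074 +425.22082]
  H  [-884.39809 +1209.42610 +320.61067]
  H  [-1.15009 +0.27973 +1.00000]
B = K⁻¹H; ‖b₁‖=2.483254, ‖b₂‖=2.483254; λ = 2/(‖b₁‖+‖b₂‖) = 0.402697, sign → tz>0 ⇒ λ=+0.402697
r₁ = λ·B[:,0] = (+0.76337,-0.45031,-0.46314); r₂ = λ·B[:,1] = (+0.55466,+0.82442,+0.11265)
r₃ = r₁×r₂ = (+0.33109,-0.34288,+0.87910); SVD([r₁ r₂ r₃]) → R = UVᵀ:
  R  [+0.76337 +0.55466 +0.33109]
  R  [-0.45031 +0.82442 -0.34288]
  R  [-0.46314 +0.11265 +0.87910]
t = (+0.07479, +0.06917, +0.40270) m
tr R = 2.466879; θ = arccos((tr R − 1)/2) = 0.747428 rad = 42.824°
axis k = ((R−Rᵀ)₃₂, (R−Rᵀ)₁₃, (R−Rᵀ)₂₁) / (2 sinθ) = (+0.335063, +0.584205, -0.739214)
rvec = θ·k = (+0.250435, +0.436651, -0.552509)

rvec=(0.2504, 0.4367, -0.5525) tvec=(0.0748, 0.0692, 0.4027)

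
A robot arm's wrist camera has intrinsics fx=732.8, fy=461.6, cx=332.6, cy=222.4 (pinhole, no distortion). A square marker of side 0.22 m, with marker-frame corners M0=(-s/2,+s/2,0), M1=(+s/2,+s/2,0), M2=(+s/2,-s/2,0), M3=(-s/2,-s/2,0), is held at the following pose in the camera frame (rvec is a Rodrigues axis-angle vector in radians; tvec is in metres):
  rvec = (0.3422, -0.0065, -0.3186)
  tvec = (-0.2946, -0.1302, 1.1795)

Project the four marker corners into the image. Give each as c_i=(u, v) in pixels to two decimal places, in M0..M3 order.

c0=(113.29, 223.12) c1=(237.92, 197.27) c2=(188.51, 116.00) c3=(56.42, 144.22)

Intrinsics K: fx=732.8, fy=461.6, cx=332.6, cy=222.4
Marker side s = 0.22 m; corners in marker frame (Z=0):
  M0 = (-0.1100, +0.1100, 0)
  M1 = (+0.1100, +0.1100, 0)
  M2 = (+0.1100, -0.1100, 0)
  M3 = (-0.1100, -0.1100, 0)
rvec = (0.3422, -0.0065, -0.3186), |rvec| = θ = 0.46760 rad = 26.791°
Rodrigues: sinθ=0.45074, 1−cosθ=0.10735; R = I + sinθ·[k]× + (1−cosθ)·[k]×²:
    [+0.95014 +0.30602 -0.05979]
    [-0.30821 +0.89267 -0.32885]
    [-0.04726 +0.33088 +0.94249]
t = (-0.2946, -0.1302, 1.1795) m
M0: Pc = R·M0+t = (-0.36545, +0.00190, +1.22110); u = 732.8·(-0.36545)/1.22110 + 332.6 = 113.2854, v = 461.6·(+0.00190)/1.22110 + 222.4 = 223.1171
M1: Pc = R·M1+t = (-0.15642, -0.06591, +1.21070); u = 732.8·(-0.15642)/1.21070 + 332.6 = 237.9227, v = 461.6·(-0.06591)/1.21070 + 222.4 = 197.2711
M2: Pc = R·M2+t = (-0.22375, -0.26230, +1.13790); u = 732.8·(-0.22375)/1.13790 + 332.6 = 188.5091, v = 461.6·(-0.26230)/1.13790 + 222.4 = 115.9971
M3: Pc = R·M3+t = (-0.43278, -0.19449, +1.14830); u = 732.8·(-0.43278)/1.14830 + 332.6 = 56.4181, v = 461.6·(-0.19449)/1.14830 + 222.4 = 144.2175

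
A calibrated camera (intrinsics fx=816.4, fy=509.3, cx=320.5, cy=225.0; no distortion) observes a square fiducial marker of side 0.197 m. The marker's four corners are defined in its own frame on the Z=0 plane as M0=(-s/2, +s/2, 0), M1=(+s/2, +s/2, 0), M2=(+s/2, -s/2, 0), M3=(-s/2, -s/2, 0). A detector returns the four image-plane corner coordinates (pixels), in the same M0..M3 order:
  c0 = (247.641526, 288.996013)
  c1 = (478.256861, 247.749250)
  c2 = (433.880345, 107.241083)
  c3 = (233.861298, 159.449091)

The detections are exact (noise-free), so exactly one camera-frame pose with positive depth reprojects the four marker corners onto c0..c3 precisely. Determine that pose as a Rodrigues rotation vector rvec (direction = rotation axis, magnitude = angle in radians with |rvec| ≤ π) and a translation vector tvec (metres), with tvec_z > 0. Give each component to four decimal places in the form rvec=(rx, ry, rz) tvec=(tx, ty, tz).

rvec=(-0.3973, 0.4915, -0.2100) tvec=(0.0164, -0.0348, 0.6577)

Intrinsics K: fx=816.4, fy=509.3, cx=320.5, cy=225.0
Marker side s = 0.197 m; corners in marker frame (Z=0):
  M0 = (-0.0985, +0.0985, 0)
  M1 = (+0.0985, +0.0985, 0)
  M2 = (+0.0985, -0.0985, 0)
  M3 = (-0.0985, -0.0985, 0)
Detected image corners:
  c0 = (247.641526, 288.996013) px
  c1 = (478.256861, 247.749250) px
  c2 = (433.880345, 107.241083) px
  c3 = (233.861298, 159.449091) px
Planar DLT: solve 8×8 A·h = b for H (H[2,2]=1):
  H  [+867.87119 -78.79818 +340.79578]
  H  [-365.90915 +555.95200 +198.08454]
  H  [-0.63214 -0.63594 +1.00000]
B = K⁻¹H; ‖b₁‖=1.520449, ‖b₂‖=1.520449; λ = 2/(‖b₁‖+‖b₂‖) = 0.657701, sign → tz>0 ⇒ λ=+0.657701
r₁ = λ·B[:,0] = (+0.86238,-0.28885,-0.41576); r₂ = λ·B[:,1] = (+0.10072,+0.90273,-0.41826)
r₃ = r₁×r₂ = (+0.49613,+0.31883,+0.80759); SVD([r₁ r₂ r₃]) → R = UVᵀ:
  R  [+0.86238 +0.10072 +0.49613]
  R  [-0.28885 +0.90273 +0.31883]
  R  [-0.41576 -0.41826 +0.80759]
t = (+0.01635, -0.03476, +0.65770) m
tr R = 2.572701; θ = arccos((tr R − 1)/2) = 0.665918 rad = 38.154°
axis k = ((R−Rᵀ)₃₂, (R−Rᵀ)₁₃, (R−Rᵀ)₂₁) / (2 sinθ) = (-0.596559, +0.738041, -0.315298)
rvec = θ·k = (-0.397259, +0.491474, -0.209963)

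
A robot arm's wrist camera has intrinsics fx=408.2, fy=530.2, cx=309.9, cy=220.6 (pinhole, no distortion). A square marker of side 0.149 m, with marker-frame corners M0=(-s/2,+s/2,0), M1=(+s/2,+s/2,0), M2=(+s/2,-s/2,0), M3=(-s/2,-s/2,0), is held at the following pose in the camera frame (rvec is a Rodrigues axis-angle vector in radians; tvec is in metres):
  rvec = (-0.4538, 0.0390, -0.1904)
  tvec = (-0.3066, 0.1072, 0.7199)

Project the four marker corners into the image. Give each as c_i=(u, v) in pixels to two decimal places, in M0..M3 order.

Intrinsics K: fx=408.2, fy=530.2, cx=309.9, cy=220.6
Marker side s = 0.149 m; corners in marker frame (Z=0):
  M0 = (-0.0745, +0.0745, 0)
  M1 = (+0.0745, +0.0745, 0)
  M2 = (+0.0745, -0.0745, 0)
  M3 = (-0.0745, -0.0745, 0)
rvec = (-0.4538, 0.0390, -0.1904), |rvec| = θ = 0.49367 rad = 28.285°
Rodrigues: sinθ=0.47386, 1−cosθ=0.11940; R = I + sinθ·[k]× + (1−cosθ)·[k]×²:
    [+0.98149 +0.17409 +0.07977]
    [-0.19143 +0.88135 +0.43195]
    [+0.00490 -0.43923 +0.89836]
t = (-0.3066, 0.1072, 0.7199) m
M0: Pc = R·M0+t = (-0.36675, +0.18712, +0.68681); u = 408.2·(-0.36675)/0.68681 + 309.9 = 91.9250, v = 530.2·(+0.18712)/0.68681 + 220.6 = 365.0528
M1: Pc = R·M1+t = (-0.22051, +0.15860, +0.68754); u = 408.2·(-0.22051)/0.68754 + 309.9 = 178.9818, v = 530.2·(+0.15860)/0.68754 + 220.6 = 342.9038
M2: Pc = R·M2+t = (-0.24645, +0.02728, +0.75299); u = 408.2·(-0.24645)/0.75299 + 309.9 = 176.2985, v = 530.2·(+0.02728)/0.75299 + 220.6 = 239.8073
M3: Pc = R·M3+t = (-0.39269, +0.05580, +0.75226); u = 408.2·(-0.39269)/0.75226 + 309.9 = 96.8129, v = 530.2·(+0.05580)/0.75226 + 220.6 = 259.9294

c0=(91.92, 365.05) c1=(178.98, 342.90) c2=(176.30, 239.81) c3=(96.81, 259.93)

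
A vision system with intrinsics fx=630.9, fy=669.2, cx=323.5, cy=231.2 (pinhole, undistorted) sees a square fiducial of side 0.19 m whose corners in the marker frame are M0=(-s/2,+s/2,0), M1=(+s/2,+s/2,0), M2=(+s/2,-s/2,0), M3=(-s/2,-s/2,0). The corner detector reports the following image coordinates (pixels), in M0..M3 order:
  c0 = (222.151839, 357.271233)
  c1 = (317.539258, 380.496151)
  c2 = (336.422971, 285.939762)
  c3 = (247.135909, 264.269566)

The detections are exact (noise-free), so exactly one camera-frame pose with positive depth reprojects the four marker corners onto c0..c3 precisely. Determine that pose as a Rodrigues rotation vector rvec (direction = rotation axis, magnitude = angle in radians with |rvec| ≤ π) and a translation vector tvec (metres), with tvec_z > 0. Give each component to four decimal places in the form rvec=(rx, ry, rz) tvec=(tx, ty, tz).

Intrinsics K: fx=630.9, fy=669.2, cx=323.5, cy=231.2
Marker side s = 0.19 m; corners in marker frame (Z=0):
  M0 = (-0.0950, +0.0950, 0)
  M1 = (+0.0950, +0.0950, 0)
  M2 = (+0.0950, -0.0950, 0)
  M3 = (-0.0950, -0.0950, 0)
Detected image corners:
  c0 = (222.151839, 357.271233) px
  c1 = (317.539258, 380.496151) px
  c2 = (336.422971, 285.939762) px
  c3 = (247.135909, 264.269566) px
Planar DLT: solve 8×8 A·h = b for H (H[2,2]=1):
  H  [+484.38459 -213.34434 +281.15901]
  H  [+116.78353 +381.31857 +320.43719]
  H  [-0.00381 -0.34862 +1.00000]
B = K⁻¹H; ‖b₁‖=0.789556, ‖b₂‖=0.789556; λ = 2/(‖b₁‖+‖b₂‖) = 1.266535, sign → tz>0 ⇒ λ=+1.266535
r₁ = λ·B[:,0] = (+0.97488,+0.22269,-0.00482); r₂ = λ·B[:,1] = (-0.20189,+0.87423,-0.44154)
r₃ = r₁×r₂ = (-0.09411,+0.43142,+0.89723); SVD([r₁ r₂ r₃]) → R = UVᵀ:
  R  [+0.97488 -0.20189 -0.09411]
  R  [+0.22269 +0.87423 +0.43142]
  R  [-0.00482 -0.44154 +0.89723]
t = (-0.08500, +0.16889, +1.26653) m
tr R = 2.746339; θ = arccos((tr R − 1)/2) = 0.509128 rad = 29.171°
axis k = ((R−Rᵀ)₃₂, (R−Rᵀ)₁₃, (R−Rᵀ)₂₁) / (2 sinθ) = (-0.895498, -0.091594, +0.435539)
rvec = θ·k = (-0.455923, -0.046633, +0.221745)

rvec=(-0.4559, -0.0466, 0.2217) tvec=(-0.0850, 0.1689, 1.2665)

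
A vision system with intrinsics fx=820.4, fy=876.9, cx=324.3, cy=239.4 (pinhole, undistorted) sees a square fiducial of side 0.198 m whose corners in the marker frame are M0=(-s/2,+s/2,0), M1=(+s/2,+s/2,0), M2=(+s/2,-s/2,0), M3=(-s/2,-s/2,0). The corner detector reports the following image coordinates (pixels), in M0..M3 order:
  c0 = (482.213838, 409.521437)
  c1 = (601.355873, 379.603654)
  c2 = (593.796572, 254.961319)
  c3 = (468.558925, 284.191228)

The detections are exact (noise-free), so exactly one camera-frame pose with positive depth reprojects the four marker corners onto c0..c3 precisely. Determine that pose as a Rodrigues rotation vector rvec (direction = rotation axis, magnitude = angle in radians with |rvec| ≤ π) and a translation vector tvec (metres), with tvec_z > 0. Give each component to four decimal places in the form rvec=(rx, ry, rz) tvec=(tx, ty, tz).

rvec=(0.3020, -0.1389, -0.1867) tvec=(0.3262, 0.1349, 1.2576)

Intrinsics K: fx=820.4, fy=876.9, cx=324.3, cy=239.4
Marker side s = 0.198 m; corners in marker frame (Z=0):
  M0 = (-0.0990, +0.0990, 0)
  M1 = (+0.0990, +0.0990, 0)
  M2 = (+0.0990, -0.0990, 0)
  M3 = (-0.0990, -0.0990, 0)
Detected image corners:
  c0 = (482.213838, 409.521437) px
  c1 = (601.355873, 379.603654) px
  c2 = (593.796572, 254.961319) px
  c3 = (468.558925, 284.191228) px
Planar DLT: solve 8×8 A·h = b for H (H[2,2]=1):
  H  [+662.69879 +184.61908 +537.12775]
  H  [-120.96231 +712.42541 +333.45680]
  H  [+0.08565 +0.24452 +1.00000]
B = K⁻¹H; ‖b₁‖=0.795180, ‖b₂‖=0.795180; λ = 2/(‖b₁‖+‖b₂‖) = 1.257578, sign → tz>0 ⇒ λ=+1.257578
r₁ = λ·B[:,0] = (+0.97326,-0.20288,+0.10771); r₂ = λ·B[:,1] = (+0.16145,+0.93775,+0.30750)
r₃ = r₁×r₂ = (-0.16340,-0.28189,+0.94543); SVD([r₁ r₂ r₃]) → R = UVᵀ:
  R  [+0.97326 +0.16145 -0.16340]
  R  [-0.20288 +0.93775 -0.28189]
  R  [+0.10771 +0.30750 +0.94543]
t = (+0.32624, +0.13489, +1.25758) m
tr R = 2.856446; θ = arccos((tr R − 1)/2) = 0.381189 rad = 21.841°
axis k = ((R−Rᵀ)₃₂, (R−Rᵀ)₁₃, (R−Rᵀ)₂₁) / (2 sinθ) = (+0.792130, -0.364371, -0.489656)
rvec = θ·k = (+0.301951, -0.138894, -0.186652)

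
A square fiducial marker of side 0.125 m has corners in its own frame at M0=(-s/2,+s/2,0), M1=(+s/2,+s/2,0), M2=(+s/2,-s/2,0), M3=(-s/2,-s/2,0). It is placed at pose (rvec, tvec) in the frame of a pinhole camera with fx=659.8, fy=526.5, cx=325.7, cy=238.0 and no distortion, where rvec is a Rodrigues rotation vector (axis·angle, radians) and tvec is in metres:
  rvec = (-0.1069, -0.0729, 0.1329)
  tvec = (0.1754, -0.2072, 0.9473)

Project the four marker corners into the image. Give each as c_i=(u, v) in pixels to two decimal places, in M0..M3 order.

Intrinsics K: fx=659.8, fy=526.5, cx=325.7, cy=238.0
Marker side s = 0.125 m; corners in marker frame (Z=0):
  M0 = (-0.0625, +0.0625, 0)
  M1 = (+0.0625, +0.0625, 0)
  M2 = (+0.0625, -0.0625, 0)
  M3 = (-0.0625, -0.0625, 0)
rvec = (-0.1069, -0.0729, 0.1329), |rvec| = θ = 0.18548 rad = 10.627°
Rodrigues: sinθ=0.18442, 1−cosθ=0.01715; R = I + sinθ·[k]× + (1−cosθ)·[k]×²:
    [+0.98854 -0.12825 -0.07957]
    [+0.13602 +0.98550 +0.10146]
    [+0.06540 -0.11112 +0.99165]
t = (0.1754, -0.2072, 0.9473) m
M0: Pc = R·M0+t = (+0.10560, -0.15411, +0.93627); u = 659.8·(+0.10560)/0.93627 + 325.7 = 400.1178, v = 526.5·(-0.15411)/0.93627 + 238.0 = 151.3390
M1: Pc = R·M1+t = (+0.22917, -0.13710, +0.94444); u = 659.8·(+0.22917)/0.94444 + 325.7 = 485.7999, v = 526.5·(-0.13710)/0.94444 + 238.0 = 161.5679
M2: Pc = R·M2+t = (+0.24520, -0.26029, +0.95833); u = 659.8·(+0.24520)/0.95833 + 325.7 = 494.5171, v = 526.5·(-0.26029)/0.95833 + 238.0 = 94.9977
M3: Pc = R·M3+t = (+0.12163, -0.27730, +0.95016); u = 659.8·(+0.12163)/0.95016 + 325.7 = 410.1625, v = 526.5·(-0.27730)/0.95016 + 238.0 = 84.3456

c0=(400.12, 151.34) c1=(485.80, 161.57) c2=(494.52, 95.00) c3=(410.16, 84.35)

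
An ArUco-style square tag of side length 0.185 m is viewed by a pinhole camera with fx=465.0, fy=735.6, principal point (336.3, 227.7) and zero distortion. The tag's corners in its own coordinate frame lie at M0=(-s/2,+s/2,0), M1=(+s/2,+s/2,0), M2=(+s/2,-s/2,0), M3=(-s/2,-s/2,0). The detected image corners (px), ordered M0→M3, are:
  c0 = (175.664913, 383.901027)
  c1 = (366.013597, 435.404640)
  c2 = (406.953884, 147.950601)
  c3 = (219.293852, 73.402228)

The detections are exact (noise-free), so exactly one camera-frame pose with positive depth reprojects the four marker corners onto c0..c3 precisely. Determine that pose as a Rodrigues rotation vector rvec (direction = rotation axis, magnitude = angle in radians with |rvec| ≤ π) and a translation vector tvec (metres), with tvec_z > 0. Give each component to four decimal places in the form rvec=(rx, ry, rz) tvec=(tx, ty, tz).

rvec=(0.0273, -0.1833, 0.2195) tvec=(-0.0390, 0.0205, 0.4446)

Intrinsics K: fx=465.0, fy=735.6, cx=336.3, cy=227.7
Marker side s = 0.185 m; corners in marker frame (Z=0):
  M0 = (-0.0925, +0.0925, 0)
  M1 = (+0.0925, +0.0925, 0)
  M2 = (+0.0925, -0.0925, 0)
  M3 = (-0.0925, -0.0925, 0)
Detected image corners:
  c0 = (175.664913, 383.901027) px
  c1 = (366.013597, 435.404640) px
  c2 = (406.953884, 147.950601) px
  c3 = (219.293852, 73.402228) px
Planar DLT: solve 8×8 A·h = b for H (H[2,2]=1):
  H  [+1142.34837 -223.73746 +295.56443]
  H  [+448.13221 +1617.76167 +261.58503]
  H  [+0.41336 +0.01558 +1.00000]
B = K⁻¹H; ‖b₁‖=2.249043, ‖b₂‖=2.249043; λ = 2/(‖b₁‖+‖b₂‖) = 0.444634, sign → tz>0 ⇒ λ=+0.444634
r₁ = λ·B[:,0] = (+0.95939,+0.21398,+0.18379); r₂ = λ·B[:,1] = (-0.21895,+0.97571,+0.00693)
r₃ = r₁×r₂ = (-0.17785,-0.04689,+0.98294); SVD([r₁ r₂ r₃]) → R = UVᵀ:
  R  [+0.95939 -0.21895 -0.17785]
  R  [+0.21398 +0.97571 -0.04689]
  R  [+0.18379 +0.00693 +0.98294]
t = (-0.03895, +0.02048, +0.44463) m
tr R = 2.918044; θ = arccos((tr R − 1)/2) = 0.287267 rad = 16.459°
axis k = ((R−Rᵀ)₃₂, (R−Rᵀ)₁₃, (R−Rᵀ)₂₁) / (2 sinθ) = (+0.094973, -0.638188, +0.764000)
rvec = θ·k = (+0.027283, -0.183330, +0.219472)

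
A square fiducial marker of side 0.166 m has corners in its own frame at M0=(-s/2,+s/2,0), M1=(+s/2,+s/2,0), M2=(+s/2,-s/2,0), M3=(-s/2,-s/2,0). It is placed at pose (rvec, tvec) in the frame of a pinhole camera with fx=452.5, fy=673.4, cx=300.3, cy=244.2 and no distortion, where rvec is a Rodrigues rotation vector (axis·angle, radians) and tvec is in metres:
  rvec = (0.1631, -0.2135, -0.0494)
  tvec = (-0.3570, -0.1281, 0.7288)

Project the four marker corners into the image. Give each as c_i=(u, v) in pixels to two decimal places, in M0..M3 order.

Intrinsics K: fx=452.5, fy=673.4, cx=300.3, cy=244.2
Marker side s = 0.166 m; corners in marker frame (Z=0):
  M0 = (-0.0830, +0.0830, 0)
  M1 = (+0.0830, +0.0830, 0)
  M2 = (+0.0830, -0.0830, 0)
  M3 = (-0.0830, -0.0830, 0)
rvec = (0.1631, -0.2135, -0.0494), |rvec| = θ = 0.27317 rad = 15.652°
Rodrigues: sinθ=0.26979, 1−cosθ=0.03708; R = I + sinθ·[k]× + (1−cosθ)·[k]×²:
    [+0.97614 +0.03148 -0.21486]
    [-0.06609 +0.98557 -0.15584]
    [+0.20685 +0.16632 +0.96413]
t = (-0.3570, -0.1281, 0.7288) m
M0: Pc = R·M0+t = (-0.43541, -0.04081, +0.72544); u = 452.5·(-0.43541)/0.72544 + 300.3 = 28.7098, v = 673.4·(-0.04081)/0.72544 + 244.2 = 206.3153
M1: Pc = R·M1+t = (-0.27337, -0.05178, +0.75977); u = 452.5·(-0.27337)/0.75977 + 300.3 = 137.4899, v = 673.4·(-0.05178)/0.75977 + 244.2 = 198.3036
M2: Pc = R·M2+t = (-0.27859, -0.21539, +0.73216); u = 452.5·(-0.27859)/0.73216 + 300.3 = 128.1204, v = 673.4·(-0.21539)/0.73216 + 244.2 = 46.0994
M3: Pc = R·M3+t = (-0.44063, -0.20442, +0.69783); u = 452.5·(-0.44063)/0.69783 + 300.3 = 14.5754, v = 673.4·(-0.20442)/0.69783 + 244.2 = 46.9387

c0=(28.71, 206.32) c1=(137.49, 198.30) c2=(128.12, 46.10) c3=(14.58, 46.94)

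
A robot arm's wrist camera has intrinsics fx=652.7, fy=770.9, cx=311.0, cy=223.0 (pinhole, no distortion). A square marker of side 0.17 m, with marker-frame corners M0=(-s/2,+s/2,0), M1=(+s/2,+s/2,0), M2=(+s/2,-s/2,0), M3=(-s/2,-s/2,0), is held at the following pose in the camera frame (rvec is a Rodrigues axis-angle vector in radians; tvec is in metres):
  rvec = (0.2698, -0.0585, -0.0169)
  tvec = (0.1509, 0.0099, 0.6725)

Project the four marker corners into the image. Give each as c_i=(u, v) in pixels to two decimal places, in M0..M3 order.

Intrinsics K: fx=652.7, fy=770.9, cx=311.0, cy=223.0
Marker side s = 0.17 m; corners in marker frame (Z=0):
  M0 = (-0.0850, +0.0850, 0)
  M1 = (+0.0850, +0.0850, 0)
  M2 = (+0.0850, -0.0850, 0)
  M3 = (-0.0850, -0.0850, 0)
rvec = (0.2698, -0.0585, -0.0169), |rvec| = θ = 0.27659 rad = 15.847°
Rodrigues: sinθ=0.27307, 1−cosθ=0.03801; R = I + sinθ·[k]× + (1−cosθ)·[k]×²:
    [+0.99816 +0.00884 -0.06002]
    [-0.02453 +0.96369 -0.26588]
    [+0.05549 +0.26686 +0.96214]
t = (0.1509, 0.0099, 0.6725) m
M0: Pc = R·M0+t = (+0.06681, +0.09390, +0.69047); u = 652.7·(+0.06681)/0.69047 + 311.0 = 374.1541, v = 770.9·(+0.09390)/0.69047 + 223.0 = 327.8371
M1: Pc = R·M1+t = (+0.23650, +0.08973, +0.69990); u = 652.7·(+0.23650)/0.69990 + 311.0 = 531.5463, v = 770.9·(+0.08973)/0.69990 + 223.0 = 321.8315
M2: Pc = R·M2+t = (+0.23499, -0.07410, +0.65453); u = 652.7·(+0.23499)/0.65453 + 311.0 = 545.3335, v = 770.9·(-0.07410)/0.65453 + 223.0 = 135.7276
M3: Pc = R·M3+t = (+0.06530, -0.06993, +0.64510); u = 652.7·(+0.06530)/0.64510 + 311.0 = 377.0742, v = 770.9·(-0.06993)/0.64510 + 223.0 = 139.4340

c0=(374.15, 327.84) c1=(531.55, 321.83) c2=(545.33, 135.73) c3=(377.07, 139.43)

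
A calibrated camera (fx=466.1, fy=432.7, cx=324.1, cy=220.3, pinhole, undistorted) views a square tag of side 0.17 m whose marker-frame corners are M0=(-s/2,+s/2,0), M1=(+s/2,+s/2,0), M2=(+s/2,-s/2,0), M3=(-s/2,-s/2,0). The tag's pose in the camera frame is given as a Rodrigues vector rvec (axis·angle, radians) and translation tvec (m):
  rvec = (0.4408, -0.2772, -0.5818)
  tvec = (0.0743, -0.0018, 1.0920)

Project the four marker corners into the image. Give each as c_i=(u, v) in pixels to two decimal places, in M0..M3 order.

c0=(343.10, 263.21) c1=(398.38, 224.91) c2=(369.23, 173.55) c3=(309.07, 213.74)

Intrinsics K: fx=466.1, fy=432.7, cx=324.1, cy=220.3
Marker side s = 0.17 m; corners in marker frame (Z=0):
  M0 = (-0.0850, +0.0850, 0)
  M1 = (+0.0850, +0.0850, 0)
  M2 = (+0.0850, -0.0850, 0)
  M3 = (-0.0850, -0.0850, 0)
rvec = (0.4408, -0.2772, -0.5818), |rvec| = θ = 0.78079 rad = 44.736°
Rodrigues: sinθ=0.70384, 1−cosθ=0.28964; R = I + sinθ·[k]× + (1−cosθ)·[k]×²:
    [+0.80267 +0.46641 -0.37173]
    [-0.58252 +0.74686 -0.32073]
    [+0.12804 +0.47398 +0.87118]
t = (0.0743, -0.0018, 1.0920) m
M0: Pc = R·M0+t = (+0.04572, +0.11120, +1.12141); u = 466.1·(+0.04572)/1.12141 + 324.1 = 343.1020, v = 432.7·(+0.11120)/1.12141 + 220.3 = 263.2060
M1: Pc = R·M1+t = (+0.18217, +0.01217, +1.14317); u = 466.1·(+0.18217)/1.14317 + 324.1 = 398.3761, v = 432.7·(+0.01217)/1.14317 + 220.3 = 224.9063
M2: Pc = R·M2+t = (+0.10288, -0.11480, +1.06259); u = 466.1·(+0.10288)/1.06259 + 324.1 = 369.2287, v = 432.7·(-0.11480)/1.06259 + 220.3 = 173.5533
M3: Pc = R·M3+t = (-0.03357, -0.01577, +1.04083); u = 466.1·(-0.03357)/1.04083 + 324.1 = 309.0660, v = 432.7·(-0.01577)/1.04083 + 220.3 = 213.7441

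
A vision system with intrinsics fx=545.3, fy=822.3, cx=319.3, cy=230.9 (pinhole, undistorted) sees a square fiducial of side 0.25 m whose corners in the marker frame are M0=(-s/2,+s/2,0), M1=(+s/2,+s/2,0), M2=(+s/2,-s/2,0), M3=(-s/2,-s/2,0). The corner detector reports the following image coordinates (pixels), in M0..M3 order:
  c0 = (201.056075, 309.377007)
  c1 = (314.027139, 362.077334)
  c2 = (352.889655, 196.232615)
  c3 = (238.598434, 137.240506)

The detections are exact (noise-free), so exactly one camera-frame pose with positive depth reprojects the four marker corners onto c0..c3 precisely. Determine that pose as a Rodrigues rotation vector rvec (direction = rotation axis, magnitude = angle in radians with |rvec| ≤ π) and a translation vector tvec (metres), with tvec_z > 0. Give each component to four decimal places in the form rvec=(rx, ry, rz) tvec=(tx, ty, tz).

Intrinsics K: fx=545.3, fy=822.3, cx=319.3, cy=230.9
Marker side s = 0.25 m; corners in marker frame (Z=0):
  M0 = (-0.1250, +0.1250, 0)
  M1 = (+0.1250, +0.1250, 0)
  M2 = (+0.1250, -0.1250, 0)
  M3 = (-0.1250, -0.1250, 0)
Detected image corners:
  c0 = (201.056075, 309.377007) px
  c1 = (314.027139, 362.077334) px
  c2 = (352.889655, 196.232615) px
  c3 = (238.598434, 137.240506) px
Planar DLT: solve 8×8 A·h = b for H (H[2,2]=1):
  H  [+487.75189 -128.81281 +277.28911]
  H  [+253.44948 +697.60209 +252.56915]
  H  [+0.12021 +0.08689 +1.00000]
B = K⁻¹H; ‖b₁‖=0.876859, ‖b₂‖=0.876859; λ = 2/(‖b₁‖+‖b₂‖) = 1.140435, sign → tz>0 ⇒ λ=+1.140435
r₁ = λ·B[:,0] = (+0.93980,+0.31301,+0.13709); r₂ = λ·B[:,1] = (-0.32742,+0.93967,+0.09909)
r₃ = r₁×r₂ = (-0.09781,-0.13801,+0.98559); SVD([r₁ r₂ r₃]) → R = UVᵀ:
  R  [+0.93980 -0.32742 -0.09781]
  R  [+0.31301 +0.93967 -0.13801]
  R  [+0.13709 +0.09909 +0.98559]
t = (-0.08786, +0.03005, +1.14043) m
tr R = 2.865062; θ = arccos((tr R − 1)/2) = 0.369437 rad = 21.167°
axis k = ((R−Rᵀ)₃₂, (R−Rᵀ)₁₃, (R−Rᵀ)₂₁) / (2 sinθ) = (+0.328312, -0.325269, +0.886798)
rvec = θ·k = (+0.121290, -0.120166, +0.327616)

rvec=(0.1213, -0.1202, 0.3276) tvec=(-0.0879, 0.0301, 1.1404)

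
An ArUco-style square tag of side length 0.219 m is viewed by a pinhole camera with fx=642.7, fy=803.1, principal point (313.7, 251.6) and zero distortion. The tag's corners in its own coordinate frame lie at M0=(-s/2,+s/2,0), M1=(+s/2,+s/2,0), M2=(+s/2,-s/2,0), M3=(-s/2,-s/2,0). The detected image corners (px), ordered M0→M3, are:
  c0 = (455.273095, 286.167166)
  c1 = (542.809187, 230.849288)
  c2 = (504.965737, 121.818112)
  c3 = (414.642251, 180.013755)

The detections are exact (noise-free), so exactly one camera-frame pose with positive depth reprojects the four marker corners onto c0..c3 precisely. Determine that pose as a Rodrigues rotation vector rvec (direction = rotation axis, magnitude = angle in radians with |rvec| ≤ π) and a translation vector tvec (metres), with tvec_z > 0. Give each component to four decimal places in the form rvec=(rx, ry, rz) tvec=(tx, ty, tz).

rvec=(0.2389, -0.0020, -0.4797) tvec=(0.3684, -0.0815, 1.4274)

Intrinsics K: fx=642.7, fy=803.1, cx=313.7, cy=251.6
Marker side s = 0.219 m; corners in marker frame (Z=0):
  M0 = (-0.1095, +0.1095, 0)
  M1 = (+0.1095, +0.1095, 0)
  M2 = (+0.1095, -0.1095, 0)
  M3 = (-0.1095, -0.1095, 0)
Detected image corners:
  c0 = (455.273095, 286.167166) px
  c1 = (542.809187, 230.849288) px
  c2 = (504.965737, 121.818112) px
  c3 = (414.642251, 180.013755) px
Planar DLT: solve 8×8 A·h = b for H (H[2,2]=1):
  H  [+387.82499 +255.80918 +479.58170]
  H  [-266.79222 +523.97737 +205.77103]
  H  [-0.03783 +0.15981 +1.00000]
B = K⁻¹H; ‖b₁‖=0.700578, ‖b₂‖=0.700578; λ = 2/(‖b₁‖+‖b₂‖) = 1.427393, sign → tz>0 ⇒ λ=+1.427393
r₁ = λ·B[:,0] = (+0.88769,-0.45727,-0.05400); r₂ = λ·B[:,1] = (+0.45679,+0.85983,+0.22812)
r₃ = r₁×r₂ = (-0.05788,-0.22716,+0.97214); SVD([r₁ r₂ r₃]) → R = UVᵀ:
  R  [+0.88769 +0.45679 -0.05788]
  R  [-0.45727 +0.85983 -0.22716]
  R  [-0.05400 +0.22812 +0.97214]
t = (+0.36841, -0.08145, +1.42739) m
tr R = 2.719652; θ = arccos((tr R − 1)/2) = 0.535868 rad = 30.703°
axis k = ((R−Rᵀ)₃₂, (R−Rᵀ)₁₃, (R−Rᵀ)₂₁) / (2 sinθ) = (+0.445835, -0.003806, -0.895107)
rvec = θ·k = (+0.238909, -0.002040, -0.479659)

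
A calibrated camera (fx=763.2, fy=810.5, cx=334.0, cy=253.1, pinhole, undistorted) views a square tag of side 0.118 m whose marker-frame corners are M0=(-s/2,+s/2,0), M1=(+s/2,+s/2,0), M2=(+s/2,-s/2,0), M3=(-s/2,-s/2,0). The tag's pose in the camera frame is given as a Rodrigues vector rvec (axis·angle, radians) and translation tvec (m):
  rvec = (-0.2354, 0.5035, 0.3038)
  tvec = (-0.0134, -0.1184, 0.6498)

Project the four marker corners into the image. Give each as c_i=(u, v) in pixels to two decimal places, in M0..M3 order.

Intrinsics K: fx=763.2, fy=810.5, cx=334.0, cy=253.1
Marker side s = 0.118 m; corners in marker frame (Z=0):
  M0 = (-0.0590, +0.0590, 0)
  M1 = (+0.0590, +0.0590, 0)
  M2 = (+0.0590, -0.0590, 0)
  M3 = (-0.0590, -0.0590, 0)
rvec = (-0.2354, 0.5035, 0.3038), |rvec| = θ = 0.63342 rad = 36.292°
Rodrigues: sinθ=0.59190, 1−cosθ=0.19399; R = I + sinθ·[k]× + (1−cosθ)·[k]×²:
    [+0.83280 -0.34120 +0.43592]
    [+0.22658 +0.92858 +0.29393]
    [-0.50508 -0.14601 +0.85063]
t = (-0.0134, -0.1184, 0.6498) m
M0: Pc = R·M0+t = (-0.08267, -0.07698, +0.67098); u = 763.2·(-0.08267)/0.67098 + 334.0 = 239.9732, v = 810.5·(-0.07698)/0.67098 + 253.1 = 160.1115
M1: Pc = R·M1+t = (+0.01560, -0.05025, +0.61139); u = 763.2·(+0.01560)/0.61139 + 334.0 = 353.4796, v = 810.5·(-0.05025)/0.61139 + 253.1 = 186.4910
M2: Pc = R·M2+t = (+0.05587, -0.15982, +0.62862); u = 763.2·(+0.05587)/0.62862 + 334.0 = 401.8265, v = 810.5·(-0.15982)/0.62862 + 253.1 = 47.0399
M3: Pc = R·M3+t = (-0.04240, -0.18655, +0.68821); u = 763.2·(-0.04240)/0.68821 + 334.0 = 286.9750, v = 810.5·(-0.18655)/0.68821 + 253.1 = 33.3972

c0=(239.97, 160.11) c1=(353.48, 186.49) c2=(401.83, 47.04) c3=(286.97, 33.40)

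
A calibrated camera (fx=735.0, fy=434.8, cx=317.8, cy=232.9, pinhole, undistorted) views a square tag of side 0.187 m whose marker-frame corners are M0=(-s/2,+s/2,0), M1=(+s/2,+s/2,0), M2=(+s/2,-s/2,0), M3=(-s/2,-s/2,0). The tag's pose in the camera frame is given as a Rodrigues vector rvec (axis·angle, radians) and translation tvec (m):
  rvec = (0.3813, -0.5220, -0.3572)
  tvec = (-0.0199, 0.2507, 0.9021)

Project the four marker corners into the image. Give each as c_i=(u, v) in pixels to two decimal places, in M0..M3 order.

c0=(257.69, 411.40) c1=(375.69, 362.58) c2=(345.72, 295.76) c3=(213.22, 343.19)

Intrinsics K: fx=735.0, fy=434.8, cx=317.8, cy=232.9
Marker side s = 0.187 m; corners in marker frame (Z=0):
  M0 = (-0.0935, +0.0935, 0)
  M1 = (+0.0935, +0.0935, 0)
  M2 = (+0.0935, -0.0935, 0)
  M3 = (-0.0935, -0.0935, 0)
rvec = (0.3813, -0.5220, -0.3572), |rvec| = θ = 0.73856 rad = 42.316°
Rodrigues: sinθ=0.67322, 1−cosθ=0.26056; R = I + sinθ·[k]× + (1−cosθ)·[k]×²:
    [+0.80889 +0.23052 -0.54088]
    [-0.42068 +0.86960 -0.25850]
    [+0.41076 +0.43664 +0.80039]
t = (-0.0199, 0.2507, 0.9021) m
M0: Pc = R·M0+t = (-0.07398, +0.37134, +0.90452); u = 735.0·(-0.07398)/0.90452 + 317.8 = 257.6870, v = 434.8·(+0.37134)/0.90452 + 232.9 = 411.4027
M1: Pc = R·M1+t = (+0.07729, +0.29267, +0.98133); u = 735.0·(+0.07729)/0.98133 + 317.8 = 375.6853, v = 434.8·(+0.29267)/0.98133 + 232.9 = 362.5756
M2: Pc = R·M2+t = (+0.03418, +0.13006, +0.89968); u = 735.0·(+0.03418)/0.89968 + 317.8 = 345.7214, v = 434.8·(+0.13006)/0.89968 + 232.9 = 295.7552
M3: Pc = R·M3+t = (-0.11709, +0.20873, +0.82287); u = 735.0·(-0.11709)/0.82287 + 317.8 = 213.2174, v = 434.8·(+0.20873)/0.82287 + 232.9 = 343.1897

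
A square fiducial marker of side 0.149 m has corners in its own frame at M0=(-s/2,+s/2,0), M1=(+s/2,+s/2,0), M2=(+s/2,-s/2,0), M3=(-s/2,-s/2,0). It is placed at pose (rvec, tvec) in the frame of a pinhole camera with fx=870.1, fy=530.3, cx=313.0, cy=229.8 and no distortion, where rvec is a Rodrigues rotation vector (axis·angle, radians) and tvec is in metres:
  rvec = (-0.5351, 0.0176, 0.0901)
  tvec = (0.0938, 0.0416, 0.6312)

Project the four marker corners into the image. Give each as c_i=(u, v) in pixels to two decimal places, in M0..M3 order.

Intrinsics K: fx=870.1, fy=530.3, cx=313.0, cy=229.8
Marker side s = 0.149 m; corners in marker frame (Z=0):
  M0 = (-0.0745, +0.0745, 0)
  M1 = (+0.0745, +0.0745, 0)
  M2 = (+0.0745, -0.0745, 0)
  M3 = (-0.0745, -0.0745, 0)
rvec = (-0.5351, 0.0176, 0.0901), |rvec| = θ = 0.54292 rad = 31.107°
Rodrigues: sinθ=0.51664, 1−cosθ=0.14380; R = I + sinθ·[k]× + (1−cosθ)·[k]×²:
    [+0.99589 -0.09033 -0.00677]
    [+0.08114 +0.85636 +0.50997]
    [-0.04027 -0.50842 +0.86017]
t = (0.0938, 0.0416, 0.6312) m
M0: Pc = R·M0+t = (+0.01288, +0.09935, +0.59632); u = 870.1·(+0.01288)/0.59632 + 313.0 = 331.7882, v = 530.3·(+0.09935)/0.59632 + 229.8 = 318.1533
M1: Pc = R·M1+t = (+0.16126, +0.11144, +0.59032); u = 870.1·(+0.16126)/0.59032 + 313.0 = 550.6933, v = 530.3·(+0.11144)/0.59032 + 229.8 = 329.9124
M2: Pc = R·M2+t = (+0.17472, -0.01615, +0.66608); u = 870.1·(+0.17472)/0.66608 + 313.0 = 541.2421, v = 530.3·(-0.01615)/0.66608 + 229.8 = 216.9395
M3: Pc = R·M3+t = (+0.02634, -0.02824, +0.67208); u = 870.1·(+0.02634)/0.67208 + 313.0 = 347.0958, v = 530.3·(-0.02824)/0.67208 + 229.8 = 207.5144

c0=(331.79, 318.15) c1=(550.69, 329.91) c2=(541.24, 216.94) c3=(347.10, 207.51)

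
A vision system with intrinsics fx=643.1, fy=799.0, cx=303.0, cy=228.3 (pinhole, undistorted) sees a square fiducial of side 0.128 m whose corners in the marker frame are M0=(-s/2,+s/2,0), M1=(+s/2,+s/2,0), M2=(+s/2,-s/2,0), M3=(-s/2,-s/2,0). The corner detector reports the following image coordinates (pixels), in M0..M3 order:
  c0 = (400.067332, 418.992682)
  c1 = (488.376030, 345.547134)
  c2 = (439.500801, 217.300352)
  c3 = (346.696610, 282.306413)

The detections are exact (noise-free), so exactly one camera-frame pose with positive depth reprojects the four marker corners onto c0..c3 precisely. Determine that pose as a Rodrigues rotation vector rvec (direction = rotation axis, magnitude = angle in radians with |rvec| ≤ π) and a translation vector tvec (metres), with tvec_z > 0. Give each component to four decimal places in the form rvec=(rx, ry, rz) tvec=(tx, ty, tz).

Intrinsics K: fx=643.1, fy=799.0, cx=303.0, cy=228.3
Marker side s = 0.128 m; corners in marker frame (Z=0):
  M0 = (-0.0640, +0.0640, 0)
  M1 = (+0.0640, +0.0640, 0)
  M2 = (+0.0640, -0.0640, 0)
  M3 = (-0.0640, -0.0640, 0)
Detected image corners:
  c0 = (400.067332, 418.992682) px
  c1 = (488.376030, 345.547134) px
  c2 = (439.500801, 217.300352) px
  c3 = (346.696610, 282.306413) px
Planar DLT: solve 8×8 A·h = b for H (H[2,2]=1):
  H  [+933.81262 +433.33069 +420.36244]
  H  [-370.07168 +1059.82725 +315.18826]
  H  [+0.54085 +0.08250 +1.00000]
B = K⁻¹H; ‖b₁‖=1.451698, ‖b₂‖=1.451698; λ = 2/(‖b₁‖+‖b₂‖) = 0.688848, sign → tz>0 ⇒ λ=+0.688848
r₁ = λ·B[:,0] = (+0.82471,-0.42551,+0.37256); r₂ = λ·B[:,1] = (+0.43738,+0.89748,+0.05683)
r₃ = r₁×r₂ = (-0.35855,+0.11608,+0.92626); SVD([r₁ r₂ r₃]) → R = UVᵀ:
  R  [+0.82471 +0.43738 -0.35855]
  R  [-0.42551 +0.89748 +0.11608]
  R  [+0.37256 +0.05683 +0.92626]
t = (+0.12571, +0.07491, +0.68885) m
tr R = 2.648449; θ = arccos((tr R − 1)/2) = 0.601965 rad = 34.490°
axis k = ((R−Rᵀ)₃₂, (R−Rᵀ)₁₃, (R−Rᵀ)₂₁) / (2 sinθ) = (-0.052318, -0.645562, -0.761913)
rvec = θ·k = (-0.031494, -0.388606, -0.458645)

rvec=(-0.0315, -0.3886, -0.4586) tvec=(0.1257, 0.0749, 0.6888)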